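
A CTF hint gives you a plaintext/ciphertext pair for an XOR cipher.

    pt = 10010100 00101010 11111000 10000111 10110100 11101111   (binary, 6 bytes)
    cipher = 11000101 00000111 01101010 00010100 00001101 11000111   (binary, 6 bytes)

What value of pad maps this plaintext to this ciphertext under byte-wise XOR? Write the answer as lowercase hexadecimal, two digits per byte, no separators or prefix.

512d9293b928

Since cipher = pt ⊕ pad, XORing both sides with pt gives pad = pt ⊕ cipher.
byte 0: 94 ^ c5 = 51
byte 1: 2a ^ 07 = 2d
byte 2: f8 ^ 6a = 92
byte 3: 87 ^ 14 = 93
byte 4: b4 ^ 0d = b9
byte 5: ef ^ c7 = 28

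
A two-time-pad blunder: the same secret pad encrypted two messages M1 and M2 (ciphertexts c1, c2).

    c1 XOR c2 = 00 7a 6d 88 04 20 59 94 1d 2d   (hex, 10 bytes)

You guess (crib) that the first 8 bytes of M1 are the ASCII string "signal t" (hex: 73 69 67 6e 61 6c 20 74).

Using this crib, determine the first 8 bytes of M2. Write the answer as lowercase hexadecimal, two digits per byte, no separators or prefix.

Since c1 ⊕ c2 = M1 ⊕ M2, XORing with the guessed M1 bytes yields the corresponding M2 bytes: M2 = (c1 ⊕ c2) ⊕ M1.
00 xor 73 = 73
7a xor 69 = 13
6d xor 67 = 0a
88 xor 6e = e6
04 xor 61 = 65
20 xor 6c = 4c
59 xor 20 = 79
94 xor 74 = e0

73130ae6654c79e0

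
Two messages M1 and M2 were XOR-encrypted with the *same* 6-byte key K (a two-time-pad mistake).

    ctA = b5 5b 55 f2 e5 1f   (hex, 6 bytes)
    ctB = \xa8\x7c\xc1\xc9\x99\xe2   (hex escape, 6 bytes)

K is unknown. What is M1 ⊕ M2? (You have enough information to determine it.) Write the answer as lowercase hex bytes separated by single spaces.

ctA ⊕ ctB = (M1 ⊕ K) ⊕ (M2 ⊕ K) = M1 ⊕ M2 — the shared key cancels under XOR.
b5 xor a8 = 1d
5b xor 7c = 27
55 xor c1 = 94
f2 xor c9 = 3b
e5 xor 99 = 7c
1f xor e2 = fd

1d 27 94 3b 7c fd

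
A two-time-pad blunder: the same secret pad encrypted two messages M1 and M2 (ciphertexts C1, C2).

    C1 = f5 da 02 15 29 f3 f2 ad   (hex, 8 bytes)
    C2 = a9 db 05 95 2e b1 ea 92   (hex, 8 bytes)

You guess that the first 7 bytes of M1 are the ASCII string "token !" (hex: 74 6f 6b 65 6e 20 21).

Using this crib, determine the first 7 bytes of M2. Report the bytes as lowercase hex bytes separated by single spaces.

First, C1 ⊕ C2 = (M1 ⊕ K) ⊕ (M2 ⊕ K) = M1 ⊕ M2, so the key drops out. Then M2 = (M1 ⊕ M2) ⊕ M1 over the first 7 bytes.
byte 0: (f5 xor a9) xor 74 = 5c xor 74 = 28
byte 1: (da xor db) xor 6f = 01 xor 6f = 6e
byte 2: (02 xor 05) xor 6b = 07 xor 6b = 6c
byte 3: (15 xor 95) xor 65 = 80 xor 65 = e5
byte 4: (29 xor 2e) xor 6e = 07 xor 6e = 69
byte 5: (f3 xor b1) xor 20 = 42 xor 20 = 62
byte 6: (f2 xor ea) xor 21 = 18 xor 21 = 39

28 6e 6c e5 69 62 39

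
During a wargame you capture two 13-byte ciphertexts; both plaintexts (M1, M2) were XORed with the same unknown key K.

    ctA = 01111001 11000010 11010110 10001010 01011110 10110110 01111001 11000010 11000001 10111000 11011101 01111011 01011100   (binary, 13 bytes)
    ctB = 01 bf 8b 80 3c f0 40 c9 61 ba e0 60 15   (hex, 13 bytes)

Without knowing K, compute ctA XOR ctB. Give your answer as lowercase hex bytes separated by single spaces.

ctA ⊕ ctB = (M1 ⊕ K) ⊕ (M2 ⊕ K) = M1 ⊕ M2 — the shared key cancels under XOR.
01111001 XOR 00000001 = 01111000
11000010 XOR 10111111 = 01111101
11010110 XOR 10001011 = 01011101
10001010 XOR 10000000 = 00001010
01011110 XOR 00111100 = 01100010
10110110 XOR 11110000 = 01000110
01111001 XOR 01000000 = 00111001
11000010 XOR 11001001 = 00001011
11000001 XOR 01100001 = 10100000
10111000 XOR 10111010 = 00000010
11011101 XOR 11100000 = 00111101
01111011 XOR 01100000 = 00011011
01011100 XOR 00010101 = 01001001

78 7d 5d 0a 62 46 39 0b a0 02 3d 1b 49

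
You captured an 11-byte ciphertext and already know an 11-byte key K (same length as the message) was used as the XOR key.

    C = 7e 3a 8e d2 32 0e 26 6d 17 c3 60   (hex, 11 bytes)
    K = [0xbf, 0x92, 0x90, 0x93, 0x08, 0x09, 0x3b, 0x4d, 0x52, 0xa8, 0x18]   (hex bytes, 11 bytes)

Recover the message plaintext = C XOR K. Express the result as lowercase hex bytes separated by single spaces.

c1 a8 1e 41 3a 07 1d 20 45 6b 78

byte 0: 01111110 ⊕ 10111111 = 11000001
byte 1: 00111010 ⊕ 10010010 = 10101000
byte 2: 10001110 ⊕ 10010000 = 00011110
byte 3: 11010010 ⊕ 10010011 = 01000001
byte 4: 00110010 ⊕ 00001000 = 00111010
byte 5: 00001110 ⊕ 00001001 = 00000111
byte 6: 00100110 ⊕ 00111011 = 00011101
byte 7: 01101101 ⊕ 01001101 = 00100000
byte 8: 00010111 ⊕ 01010010 = 01000101
byte 9: 11000011 ⊕ 10101000 = 01101011
byte 10: 01100000 ⊕ 00011000 = 01111000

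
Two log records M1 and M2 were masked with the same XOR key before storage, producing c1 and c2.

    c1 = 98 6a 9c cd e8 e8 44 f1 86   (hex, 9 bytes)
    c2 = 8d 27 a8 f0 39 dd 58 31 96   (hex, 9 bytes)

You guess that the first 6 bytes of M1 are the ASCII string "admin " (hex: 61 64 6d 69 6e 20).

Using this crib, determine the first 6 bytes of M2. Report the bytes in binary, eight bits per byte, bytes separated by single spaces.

First, c1 ⊕ c2 = (M1 ⊕ K) ⊕ (M2 ⊕ K) = M1 ⊕ M2, so the key drops out. Then M2 = (M1 ⊕ M2) ⊕ M1 over the first 6 bytes.
byte 0: (98 ⊕ 8d) ⊕ 61 = 15 ⊕ 61 = 74
byte 1: (6a ⊕ 27) ⊕ 64 = 4d ⊕ 64 = 29
byte 2: (9c ⊕ a8) ⊕ 6d = 34 ⊕ 6d = 59
byte 3: (cd ⊕ f0) ⊕ 69 = 3d ⊕ 69 = 54
byte 4: (e8 ⊕ 39) ⊕ 6e = d1 ⊕ 6e = bf
byte 5: (e8 ⊕ dd) ⊕ 20 = 35 ⊕ 20 = 15

01110100 00101001 01011001 01010100 10111111 00010101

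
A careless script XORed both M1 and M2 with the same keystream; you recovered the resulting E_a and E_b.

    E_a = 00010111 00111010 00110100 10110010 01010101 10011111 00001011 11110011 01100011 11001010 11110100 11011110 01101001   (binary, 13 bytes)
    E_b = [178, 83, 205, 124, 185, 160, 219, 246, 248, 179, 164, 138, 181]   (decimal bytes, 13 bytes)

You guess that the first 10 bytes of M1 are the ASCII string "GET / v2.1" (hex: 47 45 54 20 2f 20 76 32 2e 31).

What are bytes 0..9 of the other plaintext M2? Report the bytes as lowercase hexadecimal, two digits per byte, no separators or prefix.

First, E_a ⊕ E_b = (M1 ⊕ K) ⊕ (M2 ⊕ K) = M1 ⊕ M2, so the key drops out. Then M2 = (M1 ⊕ M2) ⊕ M1 over the first 10 bytes.
byte 0: (17 ⊕ b2) ⊕ 47 = a5 ⊕ 47 = e2
byte 1: (3a ⊕ 53) ⊕ 45 = 69 ⊕ 45 = 2c
byte 2: (34 ⊕ cd) ⊕ 54 = f9 ⊕ 54 = ad
byte 3: (b2 ⊕ 7c) ⊕ 20 = ce ⊕ 20 = ee
byte 4: (55 ⊕ b9) ⊕ 2f = ec ⊕ 2f = c3
byte 5: (9f ⊕ a0) ⊕ 20 = 3f ⊕ 20 = 1f
byte 6: (0b ⊕ db) ⊕ 76 = d0 ⊕ 76 = a6
byte 7: (f3 ⊕ f6) ⊕ 32 = 05 ⊕ 32 = 37
byte 8: (63 ⊕ f8) ⊕ 2e = 9b ⊕ 2e = b5
byte 9: (ca ⊕ b3) ⊕ 31 = 79 ⊕ 31 = 48

e22cadeec31fa637b548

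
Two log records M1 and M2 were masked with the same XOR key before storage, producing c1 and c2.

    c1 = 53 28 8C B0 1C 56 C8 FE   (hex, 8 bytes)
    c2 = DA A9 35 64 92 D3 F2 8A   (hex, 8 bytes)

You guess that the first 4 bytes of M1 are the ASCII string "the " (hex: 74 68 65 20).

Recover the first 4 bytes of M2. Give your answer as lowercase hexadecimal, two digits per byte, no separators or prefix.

First, c1 ⊕ c2 = (M1 ⊕ K) ⊕ (M2 ⊕ K) = M1 ⊕ M2, so the key drops out. Then M2 = (M1 ⊕ M2) ⊕ M1 over the first 4 bytes.
byte 0: (53 XOR da) XOR 74 = 89 XOR 74 = fd
byte 1: (28 XOR a9) XOR 68 = 81 XOR 68 = e9
byte 2: (8c XOR 35) XOR 65 = b9 XOR 65 = dc
byte 3: (b0 XOR 64) XOR 20 = d4 XOR 20 = f4

fde9dcf4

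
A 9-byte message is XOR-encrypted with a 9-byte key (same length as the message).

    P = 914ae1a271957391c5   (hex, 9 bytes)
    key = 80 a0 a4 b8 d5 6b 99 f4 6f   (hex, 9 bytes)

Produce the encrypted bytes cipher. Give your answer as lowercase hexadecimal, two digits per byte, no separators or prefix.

11ea451aa4feea65aa

145 XOR 128 =  17
 74 XOR 160 = 234
225 XOR 164 =  69
162 XOR 184 =  26
113 XOR 213 = 164
149 XOR 107 = 254
115 XOR 153 = 234
145 XOR 244 = 101
197 XOR 111 = 170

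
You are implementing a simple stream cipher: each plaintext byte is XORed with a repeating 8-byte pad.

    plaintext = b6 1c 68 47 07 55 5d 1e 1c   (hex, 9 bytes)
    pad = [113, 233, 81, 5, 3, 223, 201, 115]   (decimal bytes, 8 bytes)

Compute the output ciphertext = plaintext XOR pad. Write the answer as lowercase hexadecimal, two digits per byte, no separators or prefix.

The 8-byte key repeats, so the effective keystream is 71 e9 51 05 03 df c9 73 71.
byte 0: b6 ⊕ 71 = c7
byte 1: 1c ⊕ e9 = f5
byte 2: 68 ⊕ 51 = 39
byte 3: 47 ⊕ 05 = 42
byte 4: 07 ⊕ 03 = 04
byte 5: 55 ⊕ df = 8a
byte 6: 5d ⊕ c9 = 94
byte 7: 1e ⊕ 73 = 6d
byte 8: 1c ⊕ 71 = 6d

c7f53942048a946d6d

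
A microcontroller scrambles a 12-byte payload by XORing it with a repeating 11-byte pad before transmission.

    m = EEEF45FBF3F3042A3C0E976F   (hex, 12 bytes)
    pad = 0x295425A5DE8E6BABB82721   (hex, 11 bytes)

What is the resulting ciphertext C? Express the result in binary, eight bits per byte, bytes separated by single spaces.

11000111 10111011 01100000 01011110 00101101 01111101 01101111 10000001 10000100 00101001 10110110 01000110

The 11-byte key repeats, so the effective keystream is 29 54 25 a5 de 8e 6b ab b8 27 21 29.
byte 0: ee XOR 29 = c7
byte 1: ef XOR 54 = bb
byte 2: 45 XOR 25 = 60
byte 3: fb XOR a5 = 5e
byte 4: f3 XOR de = 2d
byte 5: f3 XOR 8e = 7d
byte 6: 04 XOR 6b = 6f
byte 7: 2a XOR ab = 81
byte 8: 3c XOR b8 = 84
byte 9: 0e XOR 27 = 29
byte 10: 97 XOR 21 = b6
byte 11: 6f XOR 29 = 46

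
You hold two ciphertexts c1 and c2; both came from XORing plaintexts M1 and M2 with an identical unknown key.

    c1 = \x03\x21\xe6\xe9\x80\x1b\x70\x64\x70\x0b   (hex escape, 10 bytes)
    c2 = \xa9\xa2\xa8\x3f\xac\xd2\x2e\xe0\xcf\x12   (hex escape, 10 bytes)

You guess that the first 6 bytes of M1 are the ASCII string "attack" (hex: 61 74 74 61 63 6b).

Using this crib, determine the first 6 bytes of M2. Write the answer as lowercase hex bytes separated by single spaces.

First, c1 ⊕ c2 = (M1 ⊕ K) ⊕ (M2 ⊕ K) = M1 ⊕ M2, so the key drops out. Then M2 = (M1 ⊕ M2) ⊕ M1 over the first 6 bytes.
byte 0: (03 xor a9) xor 61 = aa xor 61 = cb
byte 1: (21 xor a2) xor 74 = 83 xor 74 = f7
byte 2: (e6 xor a8) xor 74 = 4e xor 74 = 3a
byte 3: (e9 xor 3f) xor 61 = d6 xor 61 = b7
byte 4: (80 xor ac) xor 63 = 2c xor 63 = 4f
byte 5: (1b xor d2) xor 6b = c9 xor 6b = a2

cb f7 3a b7 4f a2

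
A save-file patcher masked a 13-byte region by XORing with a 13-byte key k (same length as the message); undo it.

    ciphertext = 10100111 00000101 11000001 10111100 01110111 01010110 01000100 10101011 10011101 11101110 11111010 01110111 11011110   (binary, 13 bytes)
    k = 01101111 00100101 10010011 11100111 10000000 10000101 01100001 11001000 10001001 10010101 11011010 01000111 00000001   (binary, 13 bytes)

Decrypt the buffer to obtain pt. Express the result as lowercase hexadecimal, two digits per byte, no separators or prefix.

c820525bf7d32563147b2030df

167 ^ 111 = 200
  5 ^  37 =  32
193 ^ 147 =  82
188 ^ 231 =  91
119 ^ 128 = 247
 86 ^ 133 = 211
 68 ^  97 =  37
171 ^ 200 =  99
157 ^ 137 =  20
238 ^ 149 = 123
250 ^ 218 =  32
119 ^  71 =  48
222 ^   1 = 223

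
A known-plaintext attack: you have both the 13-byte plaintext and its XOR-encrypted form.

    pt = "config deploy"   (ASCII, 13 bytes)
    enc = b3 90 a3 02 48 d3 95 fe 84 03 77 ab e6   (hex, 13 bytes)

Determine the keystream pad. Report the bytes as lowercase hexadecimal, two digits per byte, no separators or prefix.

Since enc = pt ⊕ pad, XORing both sides with pt gives pad = pt ⊕ enc.
byte 0: 63 XOR b3 = d0
byte 1: 6f XOR 90 = ff
byte 2: 6e XOR a3 = cd
byte 3: 66 XOR 02 = 64
byte 4: 69 XOR 48 = 21
byte 5: 67 XOR d3 = b4
byte 6: 20 XOR 95 = b5
byte 7: 64 XOR fe = 9a
byte 8: 65 XOR 84 = e1
byte 9: 70 XOR 03 = 73
byte 10: 6c XOR 77 = 1b
byte 11: 6f XOR ab = c4
byte 12: 79 XOR e6 = 9f

d0ffcd6421b4b59ae1731bc49f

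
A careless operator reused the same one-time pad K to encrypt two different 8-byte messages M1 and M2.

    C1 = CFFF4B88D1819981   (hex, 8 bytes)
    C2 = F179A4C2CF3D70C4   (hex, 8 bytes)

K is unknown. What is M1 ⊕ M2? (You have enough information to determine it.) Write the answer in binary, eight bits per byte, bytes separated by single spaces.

00111110 10000110 11101111 01001010 00011110 10111100 11101001 01000101

C1 ⊕ C2 = (M1 ⊕ K) ⊕ (M2 ⊕ K) = M1 ⊕ M2 — the shared key cancels under XOR.
byte 0: 11001111 ⊕ 11110001 = 00111110
byte 1: 11111111 ⊕ 01111001 = 10000110
byte 2: 01001011 ⊕ 10100100 = 11101111
byte 3: 10001000 ⊕ 11000010 = 01001010
byte 4: 11010001 ⊕ 11001111 = 00011110
byte 5: 10000001 ⊕ 00111101 = 10111100
byte 6: 10011001 ⊕ 01110000 = 11101001
byte 7: 10000001 ⊕ 11000100 = 01000101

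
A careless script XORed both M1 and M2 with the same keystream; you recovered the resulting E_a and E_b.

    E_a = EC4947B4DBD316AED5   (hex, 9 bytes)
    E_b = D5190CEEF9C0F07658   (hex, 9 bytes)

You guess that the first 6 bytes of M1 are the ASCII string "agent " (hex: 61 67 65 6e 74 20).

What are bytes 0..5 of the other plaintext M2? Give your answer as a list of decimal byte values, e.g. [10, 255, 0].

[88, 55, 46, 52, 86, 51]

First, E_a ⊕ E_b = (M1 ⊕ K) ⊕ (M2 ⊕ K) = M1 ⊕ M2, so the key drops out. Then M2 = (M1 ⊕ M2) ⊕ M1 over the first 6 bytes.
byte 0: (ec ^ d5) ^ 61 = 39 ^ 61 = 58
byte 1: (49 ^ 19) ^ 67 = 50 ^ 67 = 37
byte 2: (47 ^ 0c) ^ 65 = 4b ^ 65 = 2e
byte 3: (b4 ^ ee) ^ 6e = 5a ^ 6e = 34
byte 4: (db ^ f9) ^ 74 = 22 ^ 74 = 56
byte 5: (d3 ^ c0) ^ 20 = 13 ^ 20 = 33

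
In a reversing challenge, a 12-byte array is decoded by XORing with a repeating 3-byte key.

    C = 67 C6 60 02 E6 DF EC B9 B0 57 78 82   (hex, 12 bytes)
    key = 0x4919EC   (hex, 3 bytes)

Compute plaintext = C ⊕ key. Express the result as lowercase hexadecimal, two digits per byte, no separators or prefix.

The 3-byte key repeats, so the effective keystream is 49 19 ec 49 19 ec 49 19 ec 49 19 ec.
byte 0: 67 ⊕ 49 = 2e
byte 1: c6 ⊕ 19 = df
byte 2: 60 ⊕ ec = 8c
byte 3: 02 ⊕ 49 = 4b
byte 4: e6 ⊕ 19 = ff
byte 5: df ⊕ ec = 33
byte 6: ec ⊕ 49 = a5
byte 7: b9 ⊕ 19 = a0
byte 8: b0 ⊕ ec = 5c
byte 9: 57 ⊕ 49 = 1e
byte 10: 78 ⊕ 19 = 61
byte 11: 82 ⊕ ec = 6e

2edf8c4bff33a5a05c1e616e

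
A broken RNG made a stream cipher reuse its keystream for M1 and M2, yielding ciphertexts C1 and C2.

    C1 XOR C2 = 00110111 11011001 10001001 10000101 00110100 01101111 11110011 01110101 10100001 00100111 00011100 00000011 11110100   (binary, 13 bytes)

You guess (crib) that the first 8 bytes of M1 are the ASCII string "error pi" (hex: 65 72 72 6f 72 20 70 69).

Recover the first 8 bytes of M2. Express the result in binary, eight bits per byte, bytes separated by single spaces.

01010010 10101011 11111011 11101010 01000110 01001111 10000011 00011100

Since C1 ⊕ C2 = M1 ⊕ M2, XORing with the guessed M1 bytes yields the corresponding M2 bytes: M2 = (C1 ⊕ C2) ⊕ M1.
byte 0: 37 ⊕ 65 = 52
byte 1: d9 ⊕ 72 = ab
byte 2: 89 ⊕ 72 = fb
byte 3: 85 ⊕ 6f = ea
byte 4: 34 ⊕ 72 = 46
byte 5: 6f ⊕ 20 = 4f
byte 6: f3 ⊕ 70 = 83
byte 7: 75 ⊕ 69 = 1c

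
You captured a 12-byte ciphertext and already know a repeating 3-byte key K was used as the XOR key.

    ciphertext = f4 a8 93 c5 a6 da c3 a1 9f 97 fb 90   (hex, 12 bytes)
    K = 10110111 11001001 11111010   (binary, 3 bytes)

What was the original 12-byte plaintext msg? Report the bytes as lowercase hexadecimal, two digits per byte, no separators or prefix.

The 3-byte key repeats, so the effective keystream is b7 c9 fa b7 c9 fa b7 c9 fa b7 c9 fa.
byte 0: f4 XOR b7 = 43
byte 1: a8 XOR c9 = 61
byte 2: 93 XOR fa = 69
byte 3: c5 XOR b7 = 72
byte 4: a6 XOR c9 = 6f
byte 5: da XOR fa = 20
byte 6: c3 XOR b7 = 74
byte 7: a1 XOR c9 = 68
byte 8: 9f XOR fa = 65
byte 9: 97 XOR b7 = 20
byte 10: fb XOR c9 = 32
byte 11: 90 XOR fa = 6a

436169726f2074686520326a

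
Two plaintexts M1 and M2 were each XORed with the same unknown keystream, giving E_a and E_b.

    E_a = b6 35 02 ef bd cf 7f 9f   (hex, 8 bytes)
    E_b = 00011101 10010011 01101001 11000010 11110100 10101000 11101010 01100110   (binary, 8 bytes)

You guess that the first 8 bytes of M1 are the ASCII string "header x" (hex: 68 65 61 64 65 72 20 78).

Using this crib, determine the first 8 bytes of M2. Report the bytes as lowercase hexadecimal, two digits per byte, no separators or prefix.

c3c30a492c15b581

First, E_a ⊕ E_b = (M1 ⊕ K) ⊕ (M2 ⊕ K) = M1 ⊕ M2, so the key drops out. Then M2 = (M1 ⊕ M2) ⊕ M1 over the first 8 bytes.
byte 0: (b6 ⊕ 1d) ⊕ 68 = ab ⊕ 68 = c3
byte 1: (35 ⊕ 93) ⊕ 65 = a6 ⊕ 65 = c3
byte 2: (02 ⊕ 69) ⊕ 61 = 6b ⊕ 61 = 0a
byte 3: (ef ⊕ c2) ⊕ 64 = 2d ⊕ 64 = 49
byte 4: (bd ⊕ f4) ⊕ 65 = 49 ⊕ 65 = 2c
byte 5: (cf ⊕ a8) ⊕ 72 = 67 ⊕ 72 = 15
byte 6: (7f ⊕ ea) ⊕ 20 = 95 ⊕ 20 = b5
byte 7: (9f ⊕ 66) ⊕ 78 = f9 ⊕ 78 = 81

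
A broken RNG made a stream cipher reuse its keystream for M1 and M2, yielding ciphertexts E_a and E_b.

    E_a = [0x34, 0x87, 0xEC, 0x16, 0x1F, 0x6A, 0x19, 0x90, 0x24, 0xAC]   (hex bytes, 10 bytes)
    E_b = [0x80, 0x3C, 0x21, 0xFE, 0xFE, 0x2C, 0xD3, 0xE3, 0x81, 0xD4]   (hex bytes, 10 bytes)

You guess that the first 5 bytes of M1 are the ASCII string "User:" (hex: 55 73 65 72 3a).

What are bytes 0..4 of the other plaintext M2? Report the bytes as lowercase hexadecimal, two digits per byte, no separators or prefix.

e1c8a89adb

First, E_a ⊕ E_b = (M1 ⊕ K) ⊕ (M2 ⊕ K) = M1 ⊕ M2, so the key drops out. Then M2 = (M1 ⊕ M2) ⊕ M1 over the first 5 bytes.
byte 0: (34 xor 80) xor 55 = b4 xor 55 = e1
byte 1: (87 xor 3c) xor 73 = bb xor 73 = c8
byte 2: (ec xor 21) xor 65 = cd xor 65 = a8
byte 3: (16 xor fe) xor 72 = e8 xor 72 = 9a
byte 4: (1f xor fe) xor 3a = e1 xor 3a = db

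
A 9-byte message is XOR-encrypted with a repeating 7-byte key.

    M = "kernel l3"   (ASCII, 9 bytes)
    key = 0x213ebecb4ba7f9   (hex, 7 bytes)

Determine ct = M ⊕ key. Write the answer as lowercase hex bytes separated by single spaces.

4a 5b cc a5 2e cb d9 4d 0d

The 7-byte key repeats, so the effective keystream is 21 3e be cb 4b a7 f9 21 3e.
byte 0: 6b xor 21 = 4a
byte 1: 65 xor 3e = 5b
byte 2: 72 xor be = cc
byte 3: 6e xor cb = a5
byte 4: 65 xor 4b = 2e
byte 5: 6c xor a7 = cb
byte 6: 20 xor f9 = d9
byte 7: 6c xor 21 = 4d
byte 8: 33 xor 3e = 0d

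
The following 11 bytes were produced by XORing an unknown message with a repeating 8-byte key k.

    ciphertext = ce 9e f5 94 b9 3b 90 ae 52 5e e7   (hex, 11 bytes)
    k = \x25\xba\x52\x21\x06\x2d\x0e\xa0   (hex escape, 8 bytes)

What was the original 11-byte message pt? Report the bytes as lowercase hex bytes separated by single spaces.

eb 24 a7 b5 bf 16 9e 0e 77 e4 b5

The 8-byte key repeats, so the effective keystream is 25 ba 52 21 06 2d 0e a0 25 ba 52.
byte 0: ce ⊕ 25 = eb
byte 1: 9e ⊕ ba = 24
byte 2: f5 ⊕ 52 = a7
byte 3: 94 ⊕ 21 = b5
byte 4: b9 ⊕ 06 = bf
byte 5: 3b ⊕ 2d = 16
byte 6: 90 ⊕ 0e = 9e
byte 7: ae ⊕ a0 = 0e
byte 8: 52 ⊕ 25 = 77
byte 9: 5e ⊕ ba = e4
byte 10: e7 ⊕ 52 = b5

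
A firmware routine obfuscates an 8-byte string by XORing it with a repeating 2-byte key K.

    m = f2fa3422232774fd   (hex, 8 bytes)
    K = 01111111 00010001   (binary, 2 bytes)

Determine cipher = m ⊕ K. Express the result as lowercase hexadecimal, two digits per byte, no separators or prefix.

8deb4b335c360bec

The 2-byte key repeats, so the effective keystream is 7f 11 7f 11 7f 11 7f 11.
byte 0: f2 ^ 7f = 8d
byte 1: fa ^ 11 = eb
byte 2: 34 ^ 7f = 4b
byte 3: 22 ^ 11 = 33
byte 4: 23 ^ 7f = 5c
byte 5: 27 ^ 11 = 36
byte 6: 74 ^ 7f = 0b
byte 7: fd ^ 11 = ec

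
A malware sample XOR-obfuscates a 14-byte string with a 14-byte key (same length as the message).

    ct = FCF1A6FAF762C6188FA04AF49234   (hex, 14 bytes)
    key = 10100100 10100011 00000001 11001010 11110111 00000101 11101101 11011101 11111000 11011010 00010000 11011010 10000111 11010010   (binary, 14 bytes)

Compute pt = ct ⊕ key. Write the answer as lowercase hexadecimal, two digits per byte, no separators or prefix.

5852a73000672bc5777a5a2e15e6

XOR is its own inverse, so applying the key byte-wise gives the result directly.
fc ^ a4 = 58
f1 ^ a3 = 52
a6 ^ 01 = a7
fa ^ ca = 30
f7 ^ f7 = 00
62 ^ 05 = 67
c6 ^ ed = 2b
18 ^ dd = c5
8f ^ f8 = 77
a0 ^ da = 7a
4a ^ 10 = 5a
f4 ^ da = 2e
92 ^ 87 = 15
34 ^ d2 = e6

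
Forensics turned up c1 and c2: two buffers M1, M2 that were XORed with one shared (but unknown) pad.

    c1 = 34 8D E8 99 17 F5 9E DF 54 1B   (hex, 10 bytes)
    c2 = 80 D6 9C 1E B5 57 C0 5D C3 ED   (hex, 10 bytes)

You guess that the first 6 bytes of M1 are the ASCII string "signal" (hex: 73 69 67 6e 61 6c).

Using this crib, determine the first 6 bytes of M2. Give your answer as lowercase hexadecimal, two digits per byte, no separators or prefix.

c73213e9c3ce

First, c1 ⊕ c2 = (M1 ⊕ K) ⊕ (M2 ⊕ K) = M1 ⊕ M2, so the key drops out. Then M2 = (M1 ⊕ M2) ⊕ M1 over the first 6 bytes.
byte 0: (34 xor 80) xor 73 = b4 xor 73 = c7
byte 1: (8d xor d6) xor 69 = 5b xor 69 = 32
byte 2: (e8 xor 9c) xor 67 = 74 xor 67 = 13
byte 3: (99 xor 1e) xor 6e = 87 xor 6e = e9
byte 4: (17 xor b5) xor 61 = a2 xor 61 = c3
byte 5: (f5 xor 57) xor 6c = a2 xor 6c = ce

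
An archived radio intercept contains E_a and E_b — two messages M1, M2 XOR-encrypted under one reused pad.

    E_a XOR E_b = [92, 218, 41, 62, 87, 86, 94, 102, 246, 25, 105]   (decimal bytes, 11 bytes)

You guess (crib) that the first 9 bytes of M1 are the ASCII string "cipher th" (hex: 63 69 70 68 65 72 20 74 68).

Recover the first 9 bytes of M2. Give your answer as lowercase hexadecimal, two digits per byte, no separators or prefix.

Since E_a ⊕ E_b = M1 ⊕ M2, XORing with the guessed M1 bytes yields the corresponding M2 bytes: M2 = (E_a ⊕ E_b) ⊕ M1.
5c ^ 63 = 3f
da ^ 69 = b3
29 ^ 70 = 59
3e ^ 68 = 56
57 ^ 65 = 32
56 ^ 72 = 24
5e ^ 20 = 7e
66 ^ 74 = 12
f6 ^ 68 = 9e

3fb3595632247e129e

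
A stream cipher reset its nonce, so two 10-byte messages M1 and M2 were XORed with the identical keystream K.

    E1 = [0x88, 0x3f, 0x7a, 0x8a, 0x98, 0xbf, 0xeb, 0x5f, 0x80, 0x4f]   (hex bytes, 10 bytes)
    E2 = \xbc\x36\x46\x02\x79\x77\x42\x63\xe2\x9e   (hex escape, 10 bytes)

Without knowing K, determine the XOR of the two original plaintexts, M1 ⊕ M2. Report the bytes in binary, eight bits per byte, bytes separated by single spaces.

00110100 00001001 00111100 10001000 11100001 11001000 10101001 00111100 01100010 11010001

E1 ⊕ E2 = (M1 ⊕ K) ⊕ (M2 ⊕ K) = M1 ⊕ M2 — the shared key cancels under XOR.
byte 0: 136 ^ 188 =  52
byte 1:  63 ^  54 =   9
byte 2: 122 ^  70 =  60
byte 3: 138 ^   2 = 136
byte 4: 152 ^ 121 = 225
byte 5: 191 ^ 119 = 200
byte 6: 235 ^  66 = 169
byte 7:  95 ^  99 =  60
byte 8: 128 ^ 226 =  98
byte 9:  79 ^ 158 = 209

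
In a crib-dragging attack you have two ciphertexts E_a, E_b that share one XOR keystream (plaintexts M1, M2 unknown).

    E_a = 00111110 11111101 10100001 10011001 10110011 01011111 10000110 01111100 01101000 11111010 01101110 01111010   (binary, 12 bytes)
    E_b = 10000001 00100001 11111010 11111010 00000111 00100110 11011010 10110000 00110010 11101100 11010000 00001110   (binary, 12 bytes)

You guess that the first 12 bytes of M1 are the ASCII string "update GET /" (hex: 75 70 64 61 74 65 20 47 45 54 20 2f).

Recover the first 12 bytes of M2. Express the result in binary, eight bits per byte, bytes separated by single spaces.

First, E_a ⊕ E_b = (M1 ⊕ K) ⊕ (M2 ⊕ K) = M1 ⊕ M2, so the key drops out. Then M2 = (M1 ⊕ M2) ⊕ M1 over the first 12 bytes.
byte 0: (3e XOR 81) XOR 75 = bf XOR 75 = ca
byte 1: (fd XOR 21) XOR 70 = dc XOR 70 = ac
byte 2: (a1 XOR fa) XOR 64 = 5b XOR 64 = 3f
byte 3: (99 XOR fa) XOR 61 = 63 XOR 61 = 02
byte 4: (b3 XOR 07) XOR 74 = b4 XOR 74 = c0
byte 5: (5f XOR 26) XOR 65 = 79 XOR 65 = 1c
byte 6: (86 XOR da) XOR 20 = 5c XOR 20 = 7c
byte 7: (7c XOR b0) XOR 47 = cc XOR 47 = 8b
byte 8: (68 XOR 32) XOR 45 = 5a XOR 45 = 1f
byte 9: (fa XOR ec) XOR 54 = 16 XOR 54 = 42
byte 10: (6e XOR d0) XOR 20 = be XOR 20 = 9e
byte 11: (7a XOR 0e) XOR 2f = 74 XOR 2f = 5b

11001010 10101100 00111111 00000010 11000000 00011100 01111100 10001011 00011111 01000010 10011110 01011011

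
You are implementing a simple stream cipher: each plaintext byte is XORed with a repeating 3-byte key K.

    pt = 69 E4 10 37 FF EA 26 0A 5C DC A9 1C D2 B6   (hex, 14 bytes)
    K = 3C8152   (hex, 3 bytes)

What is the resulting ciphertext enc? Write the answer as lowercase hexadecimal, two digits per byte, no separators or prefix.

The 3-byte key repeats, so the effective keystream is 3c 81 52 3c 81 52 3c 81 52 3c 81 52 3c 81.
byte 0: 105 XOR  60 =  85
byte 1: 228 XOR 129 = 101
byte 2:  16 XOR  82 =  66
byte 3:  55 XOR  60 =  11
byte 4: 255 XOR 129 = 126
byte 5: 234 XOR  82 = 184
byte 6:  38 XOR  60 =  26
byte 7:  10 XOR 129 = 139
byte 8:  92 XOR  82 =  14
byte 9: 220 XOR  60 = 224
byte 10: 169 XOR 129 =  40
byte 11:  28 XOR  82 =  78
byte 12: 210 XOR  60 = 238
byte 13: 182 XOR 129 =  55

5565420b7eb81a8b0ee0284eee37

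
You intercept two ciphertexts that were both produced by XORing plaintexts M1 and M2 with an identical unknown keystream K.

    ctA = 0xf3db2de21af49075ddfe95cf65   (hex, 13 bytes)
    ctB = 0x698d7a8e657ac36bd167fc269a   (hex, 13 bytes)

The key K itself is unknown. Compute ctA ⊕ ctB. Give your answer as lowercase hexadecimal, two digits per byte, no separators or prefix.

ctA ⊕ ctB = (M1 ⊕ K) ⊕ (M2 ⊕ K) = M1 ⊕ M2 — the shared key cancels under XOR.
f3 ^ 69 = 9a
db ^ 8d = 56
2d ^ 7a = 57
e2 ^ 8e = 6c
1a ^ 65 = 7f
f4 ^ 7a = 8e
90 ^ c3 = 53
75 ^ 6b = 1e
dd ^ d1 = 0c
fe ^ 67 = 99
95 ^ fc = 69
cf ^ 26 = e9
65 ^ 9a = ff

9a56576c7f8e531e0c9969e9ff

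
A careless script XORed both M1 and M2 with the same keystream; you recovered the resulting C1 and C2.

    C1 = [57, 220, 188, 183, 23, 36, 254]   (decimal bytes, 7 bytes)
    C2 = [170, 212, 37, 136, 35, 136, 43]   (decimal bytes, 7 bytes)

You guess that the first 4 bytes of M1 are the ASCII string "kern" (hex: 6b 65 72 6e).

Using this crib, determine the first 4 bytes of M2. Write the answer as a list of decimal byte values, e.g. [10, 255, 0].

First, C1 ⊕ C2 = (M1 ⊕ K) ⊕ (M2 ⊕ K) = M1 ⊕ M2, so the key drops out. Then M2 = (M1 ⊕ M2) ⊕ M1 over the first 4 bytes.
byte 0: (39 ^ aa) ^ 6b = 93 ^ 6b = f8
byte 1: (dc ^ d4) ^ 65 = 08 ^ 65 = 6d
byte 2: (bc ^ 25) ^ 72 = 99 ^ 72 = eb
byte 3: (b7 ^ 88) ^ 6e = 3f ^ 6e = 51

[248, 109, 235, 81]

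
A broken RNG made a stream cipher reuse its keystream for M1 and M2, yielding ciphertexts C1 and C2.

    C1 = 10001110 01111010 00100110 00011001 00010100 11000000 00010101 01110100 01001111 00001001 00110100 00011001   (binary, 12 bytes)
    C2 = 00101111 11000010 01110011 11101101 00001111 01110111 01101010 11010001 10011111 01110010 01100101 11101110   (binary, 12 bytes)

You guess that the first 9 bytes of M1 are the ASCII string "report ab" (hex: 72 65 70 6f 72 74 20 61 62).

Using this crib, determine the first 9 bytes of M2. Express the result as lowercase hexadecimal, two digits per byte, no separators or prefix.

d3dd259b69c35fc4b2

First, C1 ⊕ C2 = (M1 ⊕ K) ⊕ (M2 ⊕ K) = M1 ⊕ M2, so the key drops out. Then M2 = (M1 ⊕ M2) ⊕ M1 over the first 9 bytes.
byte 0: (8e xor 2f) xor 72 = a1 xor 72 = d3
byte 1: (7a xor c2) xor 65 = b8 xor 65 = dd
byte 2: (26 xor 73) xor 70 = 55 xor 70 = 25
byte 3: (19 xor ed) xor 6f = f4 xor 6f = 9b
byte 4: (14 xor 0f) xor 72 = 1b xor 72 = 69
byte 5: (c0 xor 77) xor 74 = b7 xor 74 = c3
byte 6: (15 xor 6a) xor 20 = 7f xor 20 = 5f
byte 7: (74 xor d1) xor 61 = a5 xor 61 = c4
byte 8: (4f xor 9f) xor 62 = d0 xor 62 = b2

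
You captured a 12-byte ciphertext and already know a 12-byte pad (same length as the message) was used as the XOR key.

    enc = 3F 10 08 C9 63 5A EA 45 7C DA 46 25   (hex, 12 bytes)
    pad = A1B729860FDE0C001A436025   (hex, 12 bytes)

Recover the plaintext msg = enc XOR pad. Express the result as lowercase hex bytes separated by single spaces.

9e a7 21 4f 6c 84 e6 45 66 99 26 00

3f ^ a1 = 9e
10 ^ b7 = a7
08 ^ 29 = 21
c9 ^ 86 = 4f
63 ^ 0f = 6c
5a ^ de = 84
ea ^ 0c = e6
45 ^ 00 = 45
7c ^ 1a = 66
da ^ 43 = 99
46 ^ 60 = 26
25 ^ 25 = 00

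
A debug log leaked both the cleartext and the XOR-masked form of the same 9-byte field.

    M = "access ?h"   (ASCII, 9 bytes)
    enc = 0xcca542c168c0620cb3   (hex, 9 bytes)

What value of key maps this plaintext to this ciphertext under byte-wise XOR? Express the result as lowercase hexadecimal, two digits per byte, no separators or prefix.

adc621a41bb34233db

Since enc = M ⊕ key, XORing both sides with M gives key = M ⊕ enc.
01100001 XOR 11001100 = 10101101
01100011 XOR 10100101 = 11000110
01100011 XOR 01000010 = 00100001
01100101 XOR 11000001 = 10100100
01110011 XOR 01101000 = 00011011
01110011 XOR 11000000 = 10110011
00100000 XOR 01100010 = 01000010
00111111 XOR 00001100 = 00110011
01101000 XOR 10110011 = 11011011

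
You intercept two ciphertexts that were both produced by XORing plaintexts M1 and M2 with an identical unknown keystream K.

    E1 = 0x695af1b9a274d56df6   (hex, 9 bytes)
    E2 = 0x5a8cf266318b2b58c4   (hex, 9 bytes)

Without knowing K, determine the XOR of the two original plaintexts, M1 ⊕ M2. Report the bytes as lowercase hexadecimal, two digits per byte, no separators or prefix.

E1 ⊕ E2 = (M1 ⊕ K) ⊕ (M2 ⊕ K) = M1 ⊕ M2 — the shared key cancels under XOR.
byte 0: 69 ^ 5a = 33
byte 1: 5a ^ 8c = d6
byte 2: f1 ^ f2 = 03
byte 3: b9 ^ 66 = df
byte 4: a2 ^ 31 = 93
byte 5: 74 ^ 8b = ff
byte 6: d5 ^ 2b = fe
byte 7: 6d ^ 58 = 35
byte 8: f6 ^ c4 = 32

33d603df93fffe3532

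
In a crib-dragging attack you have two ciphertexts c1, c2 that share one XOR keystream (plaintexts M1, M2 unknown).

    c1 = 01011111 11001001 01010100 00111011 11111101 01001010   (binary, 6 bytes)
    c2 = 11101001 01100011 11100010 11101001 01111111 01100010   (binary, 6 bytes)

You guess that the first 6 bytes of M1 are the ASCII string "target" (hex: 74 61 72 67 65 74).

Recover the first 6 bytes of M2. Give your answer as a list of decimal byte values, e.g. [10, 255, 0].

First, c1 ⊕ c2 = (M1 ⊕ K) ⊕ (M2 ⊕ K) = M1 ⊕ M2, so the key drops out. Then M2 = (M1 ⊕ M2) ⊕ M1 over the first 6 bytes.
byte 0: (5f xor e9) xor 74 = b6 xor 74 = c2
byte 1: (c9 xor 63) xor 61 = aa xor 61 = cb
byte 2: (54 xor e2) xor 72 = b6 xor 72 = c4
byte 3: (3b xor e9) xor 67 = d2 xor 67 = b5
byte 4: (fd xor 7f) xor 65 = 82 xor 65 = e7
byte 5: (4a xor 62) xor 74 = 28 xor 74 = 5c

[194, 203, 196, 181, 231, 92]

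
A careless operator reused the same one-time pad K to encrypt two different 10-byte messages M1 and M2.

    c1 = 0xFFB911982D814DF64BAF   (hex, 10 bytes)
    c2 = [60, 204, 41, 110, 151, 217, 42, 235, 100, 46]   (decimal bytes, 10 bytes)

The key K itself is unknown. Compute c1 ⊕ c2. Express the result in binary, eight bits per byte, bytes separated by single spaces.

c1 ⊕ c2 = (M1 ⊕ K) ⊕ (M2 ⊕ K) = M1 ⊕ M2 — the shared key cancels under XOR.
byte 0: 255 ^  60 = 195
byte 1: 185 ^ 204 = 117
byte 2:  17 ^  41 =  56
byte 3: 152 ^ 110 = 246
byte 4:  45 ^ 151 = 186
byte 5: 129 ^ 217 =  88
byte 6:  77 ^  42 = 103
byte 7: 246 ^ 235 =  29
byte 8:  75 ^ 100 =  47
byte 9: 175 ^  46 = 129

11000011 01110101 00111000 11110110 10111010 01011000 01100111 00011101 00101111 10000001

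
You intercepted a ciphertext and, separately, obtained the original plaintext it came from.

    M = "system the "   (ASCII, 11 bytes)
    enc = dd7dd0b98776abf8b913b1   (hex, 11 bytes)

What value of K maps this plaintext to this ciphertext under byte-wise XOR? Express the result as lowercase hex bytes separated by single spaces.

ae 04 a3 cd e2 1b 8b 8c d1 76 91

Since enc = M ⊕ K, XORing both sides with M gives K = M ⊕ enc.
byte 0: 01110011 ^ 11011101 = 10101110
byte 1: 01111001 ^ 01111101 = 00000100
byte 2: 01110011 ^ 11010000 = 10100011
byte 3: 01110100 ^ 10111001 = 11001101
byte 4: 01100101 ^ 10000111 = 11100010
byte 5: 01101101 ^ 01110110 = 00011011
byte 6: 00100000 ^ 10101011 = 10001011
byte 7: 01110100 ^ 11111000 = 10001100
byte 8: 01101000 ^ 10111001 = 11010001
byte 9: 01100101 ^ 00010011 = 01110110
byte 10: 00100000 ^ 10110001 = 10010001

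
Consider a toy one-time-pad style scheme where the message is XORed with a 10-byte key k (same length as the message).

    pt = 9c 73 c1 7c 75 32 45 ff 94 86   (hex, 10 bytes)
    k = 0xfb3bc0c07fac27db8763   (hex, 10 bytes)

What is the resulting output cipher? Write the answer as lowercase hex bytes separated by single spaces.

XOR is its own inverse, so applying the key byte-wise gives the result directly.
byte 0: 9c xor fb = 67
byte 1: 73 xor 3b = 48
byte 2: c1 xor c0 = 01
byte 3: 7c xor c0 = bc
byte 4: 75 xor 7f = 0a
byte 5: 32 xor ac = 9e
byte 6: 45 xor 27 = 62
byte 7: ff xor db = 24
byte 8: 94 xor 87 = 13
byte 9: 86 xor 63 = e5

67 48 01 bc 0a 9e 62 24 13 e5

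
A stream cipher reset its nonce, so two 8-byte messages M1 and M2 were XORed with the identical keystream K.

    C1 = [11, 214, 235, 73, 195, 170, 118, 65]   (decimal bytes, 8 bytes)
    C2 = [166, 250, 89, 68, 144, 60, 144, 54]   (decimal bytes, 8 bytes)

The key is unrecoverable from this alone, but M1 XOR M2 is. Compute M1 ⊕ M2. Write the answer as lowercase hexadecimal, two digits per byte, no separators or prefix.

ad2cb20d5396e677

C1 ⊕ C2 = (M1 ⊕ K) ⊕ (M2 ⊕ K) = M1 ⊕ M2 — the shared key cancels under XOR.
0b xor a6 = ad
d6 xor fa = 2c
eb xor 59 = b2
49 xor 44 = 0d
c3 xor 90 = 53
aa xor 3c = 96
76 xor 90 = e6
41 xor 36 = 77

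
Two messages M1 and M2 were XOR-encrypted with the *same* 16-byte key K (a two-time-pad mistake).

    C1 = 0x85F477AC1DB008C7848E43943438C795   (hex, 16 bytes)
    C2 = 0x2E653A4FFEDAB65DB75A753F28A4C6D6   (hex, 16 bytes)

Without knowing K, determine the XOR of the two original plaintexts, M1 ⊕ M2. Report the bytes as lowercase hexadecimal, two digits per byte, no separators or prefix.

C1 ⊕ C2 = (M1 ⊕ K) ⊕ (M2 ⊕ K) = M1 ⊕ M2 — the shared key cancels under XOR.
85 xor 2e = ab
f4 xor 65 = 91
77 xor 3a = 4d
ac xor 4f = e3
1d xor fe = e3
b0 xor da = 6a
08 xor b6 = be
c7 xor 5d = 9a
84 xor b7 = 33
8e xor 5a = d4
43 xor 75 = 36
94 xor 3f = ab
34 xor 28 = 1c
38 xor a4 = 9c
c7 xor c6 = 01
95 xor d6 = 43

ab914de3e36abe9a33d436ab1c9c0143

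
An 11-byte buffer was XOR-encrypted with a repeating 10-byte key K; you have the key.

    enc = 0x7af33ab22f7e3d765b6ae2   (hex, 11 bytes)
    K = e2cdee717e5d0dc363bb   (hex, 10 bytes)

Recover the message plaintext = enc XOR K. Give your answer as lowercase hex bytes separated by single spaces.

The 10-byte key repeats, so the effective keystream is e2 cd ee 71 7e 5d 0d c3 63 bb e2.
byte 0: 01111010 XOR 11100010 = 10011000
byte 1: 11110011 XOR 11001101 = 00111110
byte 2: 00111010 XOR 11101110 = 11010100
byte 3: 10110010 XOR 01110001 = 11000011
byte 4: 00101111 XOR 01111110 = 01010001
byte 5: 01111110 XOR 01011101 = 00100011
byte 6: 00111101 XOR 00001101 = 00110000
byte 7: 01110110 XOR 11000011 = 10110101
byte 8: 01011011 XOR 01100011 = 00111000
byte 9: 01101010 XOR 10111011 = 11010001
byte 10: 11100010 XOR 11100010 = 00000000

98 3e d4 c3 51 23 30 b5 38 d1 00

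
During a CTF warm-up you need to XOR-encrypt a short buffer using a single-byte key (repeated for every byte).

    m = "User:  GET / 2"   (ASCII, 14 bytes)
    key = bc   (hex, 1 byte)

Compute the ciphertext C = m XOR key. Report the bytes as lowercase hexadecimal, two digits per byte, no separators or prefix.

The 1-byte key repeats, so the effective keystream is bc bc bc bc bc bc bc bc bc bc bc bc bc bc.
byte 0:  85 ^ 188 = 233
byte 1: 115 ^ 188 = 207
byte 2: 101 ^ 188 = 217
byte 3: 114 ^ 188 = 206
byte 4:  58 ^ 188 = 134
byte 5:  32 ^ 188 = 156
byte 6:  32 ^ 188 = 156
byte 7:  71 ^ 188 = 251
byte 8:  69 ^ 188 = 249
byte 9:  84 ^ 188 = 232
byte 10:  32 ^ 188 = 156
byte 11:  47 ^ 188 = 147
byte 12:  32 ^ 188 = 156
byte 13:  50 ^ 188 = 142

e9cfd9ce869c9cfbf9e89c939c8e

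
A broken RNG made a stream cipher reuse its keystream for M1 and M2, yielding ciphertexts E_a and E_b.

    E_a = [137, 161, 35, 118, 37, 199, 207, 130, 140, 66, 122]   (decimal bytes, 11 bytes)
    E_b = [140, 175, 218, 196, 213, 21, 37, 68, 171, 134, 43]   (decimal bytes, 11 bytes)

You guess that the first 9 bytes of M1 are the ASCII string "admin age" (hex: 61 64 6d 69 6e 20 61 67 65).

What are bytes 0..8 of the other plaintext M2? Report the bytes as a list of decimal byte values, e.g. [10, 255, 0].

First, E_a ⊕ E_b = (M1 ⊕ K) ⊕ (M2 ⊕ K) = M1 ⊕ M2, so the key drops out. Then M2 = (M1 ⊕ M2) ⊕ M1 over the first 9 bytes.
byte 0: (89 xor 8c) xor 61 = 05 xor 61 = 64
byte 1: (a1 xor af) xor 64 = 0e xor 64 = 6a
byte 2: (23 xor da) xor 6d = f9 xor 6d = 94
byte 3: (76 xor c4) xor 69 = b2 xor 69 = db
byte 4: (25 xor d5) xor 6e = f0 xor 6e = 9e
byte 5: (c7 xor 15) xor 20 = d2 xor 20 = f2
byte 6: (cf xor 25) xor 61 = ea xor 61 = 8b
byte 7: (82 xor 44) xor 67 = c6 xor 67 = a1
byte 8: (8c xor ab) xor 65 = 27 xor 65 = 42

[100, 106, 148, 219, 158, 242, 139, 161, 66]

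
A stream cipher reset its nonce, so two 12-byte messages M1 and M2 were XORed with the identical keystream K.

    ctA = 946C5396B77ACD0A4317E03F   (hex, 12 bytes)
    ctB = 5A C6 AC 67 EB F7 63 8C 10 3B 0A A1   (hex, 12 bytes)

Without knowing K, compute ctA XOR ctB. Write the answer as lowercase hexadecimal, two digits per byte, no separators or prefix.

ceaafff15c8dae86532cea9e

ctA ⊕ ctB = (M1 ⊕ K) ⊕ (M2 ⊕ K) = M1 ⊕ M2 — the shared key cancels under XOR.
94 XOR 5a = ce
6c XOR c6 = aa
53 XOR ac = ff
96 XOR 67 = f1
b7 XOR eb = 5c
7a XOR f7 = 8d
cd XOR 63 = ae
0a XOR 8c = 86
43 XOR 10 = 53
17 XOR 3b = 2c
e0 XOR 0a = ea
3f XOR a1 = 9e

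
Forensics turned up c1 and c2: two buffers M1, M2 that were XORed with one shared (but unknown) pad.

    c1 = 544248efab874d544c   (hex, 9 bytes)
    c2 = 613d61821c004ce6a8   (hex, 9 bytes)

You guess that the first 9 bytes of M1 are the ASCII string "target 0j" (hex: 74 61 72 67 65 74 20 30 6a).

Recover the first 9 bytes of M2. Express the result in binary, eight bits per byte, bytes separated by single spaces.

First, c1 ⊕ c2 = (M1 ⊕ K) ⊕ (M2 ⊕ K) = M1 ⊕ M2, so the key drops out. Then M2 = (M1 ⊕ M2) ⊕ M1 over the first 9 bytes.
byte 0: (54 ⊕ 61) ⊕ 74 = 35 ⊕ 74 = 41
byte 1: (42 ⊕ 3d) ⊕ 61 = 7f ⊕ 61 = 1e
byte 2: (48 ⊕ 61) ⊕ 72 = 29 ⊕ 72 = 5b
byte 3: (ef ⊕ 82) ⊕ 67 = 6d ⊕ 67 = 0a
byte 4: (ab ⊕ 1c) ⊕ 65 = b7 ⊕ 65 = d2
byte 5: (87 ⊕ 00) ⊕ 74 = 87 ⊕ 74 = f3
byte 6: (4d ⊕ 4c) ⊕ 20 = 01 ⊕ 20 = 21
byte 7: (54 ⊕ e6) ⊕ 30 = b2 ⊕ 30 = 82
byte 8: (4c ⊕ a8) ⊕ 6a = e4 ⊕ 6a = 8e

01000001 00011110 01011011 00001010 11010010 11110011 00100001 10000010 10001110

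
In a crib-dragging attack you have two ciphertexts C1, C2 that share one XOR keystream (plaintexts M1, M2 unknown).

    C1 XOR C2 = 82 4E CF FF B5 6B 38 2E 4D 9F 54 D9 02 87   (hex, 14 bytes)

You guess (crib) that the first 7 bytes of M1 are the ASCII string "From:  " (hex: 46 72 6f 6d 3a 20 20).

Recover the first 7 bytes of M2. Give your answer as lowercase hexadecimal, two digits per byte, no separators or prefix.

Since C1 ⊕ C2 = M1 ⊕ M2, XORing with the guessed M1 bytes yields the corresponding M2 bytes: M2 = (C1 ⊕ C2) ⊕ M1.
82 xor 46 = c4
4e xor 72 = 3c
cf xor 6f = a0
ff xor 6d = 92
b5 xor 3a = 8f
6b xor 20 = 4b
38 xor 20 = 18

c43ca0928f4b18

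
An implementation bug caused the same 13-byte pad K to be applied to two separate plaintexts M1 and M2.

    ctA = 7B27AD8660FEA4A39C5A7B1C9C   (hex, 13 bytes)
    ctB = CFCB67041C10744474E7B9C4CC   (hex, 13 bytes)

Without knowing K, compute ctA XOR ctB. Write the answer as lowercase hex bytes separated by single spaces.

b4 ec ca 82 7c ee d0 e7 e8 bd c2 d8 50

ctA ⊕ ctB = (M1 ⊕ K) ⊕ (M2 ⊕ K) = M1 ⊕ M2 — the shared key cancels under XOR.
7b ⊕ cf = b4
27 ⊕ cb = ec
ad ⊕ 67 = ca
86 ⊕ 04 = 82
60 ⊕ 1c = 7c
fe ⊕ 10 = ee
a4 ⊕ 74 = d0
a3 ⊕ 44 = e7
9c ⊕ 74 = e8
5a ⊕ e7 = bd
7b ⊕ b9 = c2
1c ⊕ c4 = d8
9c ⊕ cc = 50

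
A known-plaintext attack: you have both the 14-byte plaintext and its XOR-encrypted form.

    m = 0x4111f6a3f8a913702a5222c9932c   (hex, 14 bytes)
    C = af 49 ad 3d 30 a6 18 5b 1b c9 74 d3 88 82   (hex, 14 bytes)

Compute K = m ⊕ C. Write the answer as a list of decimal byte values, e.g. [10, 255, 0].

[238, 88, 91, 158, 200, 15, 11, 43, 49, 155, 86, 26, 27, 174]

Since C = m ⊕ K, XORing both sides with m gives K = m ⊕ C.
byte 0:  65 XOR 175 = 238
byte 1:  17 XOR  73 =  88
byte 2: 246 XOR 173 =  91
byte 3: 163 XOR  61 = 158
byte 4: 248 XOR  48 = 200
byte 5: 169 XOR 166 =  15
byte 6:  19 XOR  24 =  11
byte 7: 112 XOR  91 =  43
byte 8:  42 XOR  27 =  49
byte 9:  82 XOR 201 = 155
byte 10:  34 XOR 116 =  86
byte 11: 201 XOR 211 =  26
byte 12: 147 XOR 136 =  27
byte 13:  44 XOR 130 = 174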